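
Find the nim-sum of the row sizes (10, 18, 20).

12

Bitwise XOR of the heap sizes:
  01010  (10)
  10010  (18)
  10100  (20)
  -----
  01100  (12)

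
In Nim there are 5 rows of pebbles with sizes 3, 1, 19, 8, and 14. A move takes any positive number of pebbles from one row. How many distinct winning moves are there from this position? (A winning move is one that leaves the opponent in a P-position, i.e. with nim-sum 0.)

In binary:
  00011  (3)
  00001  (1)
  10011  (19)
  01000  (8)
  01110  (14)
  -----
  10111  (23)
The overall nim-sum is X = 23. A row of size p has a winning move iff p XOR X < p (reduce it to p XOR X).
  3: 3 XOR 23 = 20 ≥ 3 — no move.
  1: 1 XOR 23 = 22 ≥ 1 — no move.
  19: 19 XOR 23 = 4 < 19 — winning move (to 4).
  8: 8 XOR 23 = 31 ≥ 8 — no move.
  14: 14 XOR 23 = 25 ≥ 14 — no move.
That gives 1 winning move.

1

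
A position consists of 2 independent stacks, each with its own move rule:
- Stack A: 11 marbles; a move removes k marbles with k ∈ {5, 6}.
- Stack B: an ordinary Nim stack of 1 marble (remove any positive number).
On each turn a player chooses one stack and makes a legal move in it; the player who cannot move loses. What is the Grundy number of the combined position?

For stack A, compute g(0), g(1), … with moves {5, 6}:
k:     0  1  2  3  4  5  6  7  8  9 10 11
g(k):  0  0  0  0  0  1  1  1  1  1  2  0
So g(11) = 0.
Stack B is a plain Nim stack of size 1, so its Grundy value is 1.
The value of a disjunctive sum is the nim-sum of the parts.
Combined value = 0 XOR 1 = 1.

1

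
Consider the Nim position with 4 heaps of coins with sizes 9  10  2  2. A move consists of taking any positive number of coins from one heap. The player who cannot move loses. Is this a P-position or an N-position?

N-position

Compute the nim-sum pairwise:
9 XOR 10 = 3
3 XOR 2 = 1
1 XOR 2 = 3
The nim-sum is 3 ≠ 0, so this is an N-position: the player to move can win.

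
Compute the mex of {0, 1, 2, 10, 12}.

3

The values 0, 1, 2 are all present; 3 is the first non-negative integer missing from the set.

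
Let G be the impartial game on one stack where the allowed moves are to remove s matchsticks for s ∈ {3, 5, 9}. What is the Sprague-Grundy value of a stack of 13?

Grundy values for subtraction set {3, 5, 9}:
g(0) = mex{} = 0
g(1) = mex{} = 0
g(2) = mex{} = 0
g(3) = mex{0} = 1
g(4) = mex{0} = 1
g(5) = mex{0} = 1
g(6) = mex{0,1} = 2
g(7) = mex{0,1} = 2
g(8) = mex{1} = 0
g(9) = mex{0,1,2} = 3
g(10) = mex{0,1,2} = 3
g(11) = mex{0,2} = 1
g(12) = mex{1,2,3} = 0
g(13) = mex{0,1,3} = 2
So g(13) = 2.

2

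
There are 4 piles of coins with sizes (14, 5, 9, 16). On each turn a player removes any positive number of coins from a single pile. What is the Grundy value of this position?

Write each in binary and XOR column by column:
  01110  (14)
  00101  (5)
  01001  (9)
  10000  (16)
  -----
  10010  (18)

18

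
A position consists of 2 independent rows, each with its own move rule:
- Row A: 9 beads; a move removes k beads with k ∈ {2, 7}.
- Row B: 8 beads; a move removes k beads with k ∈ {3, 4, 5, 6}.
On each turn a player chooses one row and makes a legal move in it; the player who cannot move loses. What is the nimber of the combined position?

2

For row A, compute g(0), g(1), … with moves {2, 7}:
g(0) = mex{} = 0
g(1) = mex{} = 0
g(2) = mex{0} = 1
g(3) = mex{0} = 1
g(4) = mex{1} = 0
g(5) = mex{1} = 0
g(6) = mex{0} = 1
g(7) = mex{0} = 1
g(8) = mex{0,1} = 2
g(9) = mex{1} = 0
So g(9) = 0.
Grundy values for row B (subtraction set {3, 4, 5, 6}):
g(0) = mex{} = 0
g(1) = mex{} = 0
g(2) = mex{} = 0
g(3) = mex{0} = 1
g(4) = mex{0} = 1
g(5) = mex{0} = 1
g(6) = mex{0,1} = 2
g(7) = mex{0,1} = 2
g(8) = mex{0,1} = 2
So g(8) = 2.
By the Sprague-Grundy theorem, the Grundy value of a sum of independent games is the XOR of the component values.
Combined value = 0 ⊕ 2 = 2.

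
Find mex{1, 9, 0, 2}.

The values 0, 1, 2 are all present; 3 is the first non-negative integer missing from the set.

3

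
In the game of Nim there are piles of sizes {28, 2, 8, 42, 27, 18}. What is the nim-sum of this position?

53

Compute the nim-sum pairwise:
28 ^ 2 = 30
30 ^ 8 = 22
22 ^ 42 = 60
60 ^ 27 = 39
39 ^ 18 = 53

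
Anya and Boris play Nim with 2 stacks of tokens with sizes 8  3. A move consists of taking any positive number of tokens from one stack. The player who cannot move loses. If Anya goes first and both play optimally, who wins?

Anya wins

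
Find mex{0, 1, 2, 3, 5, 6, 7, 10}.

The values 0, 1, 2, 3 are all present; 4 is the first non-negative integer missing from the set.

4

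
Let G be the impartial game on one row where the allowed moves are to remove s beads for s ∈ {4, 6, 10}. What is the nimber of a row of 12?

3

Compute g(0), g(1), … for moves {4, 6, 10}:
k:     0  1  2  3  4  5  6  7  8  9 10 11 12
g(k):  0  0  0  0  1  1  1  1  2  2  2  2  3
So g(12) = 3.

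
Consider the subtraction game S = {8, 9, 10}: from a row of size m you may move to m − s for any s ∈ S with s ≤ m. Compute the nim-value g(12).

1

Build the Grundy sequence with g(k) = mex{g(k−s) : s ∈ {8, 9, 10}, s ≤ k}:
k:     0  1  2  3  4  5  6  7  8  9 10 11 12
g(k):  0  0  0  0  0  0  0  0  1  1  1  1  1
So g(12) = 1.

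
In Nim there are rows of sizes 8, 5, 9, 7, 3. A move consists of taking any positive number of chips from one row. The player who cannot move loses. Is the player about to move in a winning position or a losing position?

Nim-sum: 8 ⊕ 5 ⊕ 9 ⊕ 7 ⊕ 3 = 0.
The nim-sum is 0, so this is a P-position: the player to move is in a losing position under optimal play.

Losing position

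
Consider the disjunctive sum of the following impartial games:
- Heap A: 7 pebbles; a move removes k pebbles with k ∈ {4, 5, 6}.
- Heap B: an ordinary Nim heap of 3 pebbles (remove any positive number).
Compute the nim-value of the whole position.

Build the Grundy sequence for heap A with g(k) = mex{g(k−s) : s ∈ {4, 5, 6}, s ≤ k}:
g(0) = mex{} = 0
g(1) = mex{} = 0
g(2) = mex{} = 0
g(3) = mex{} = 0
g(4) = mex{0} = 1
g(5) = mex{0} = 1
g(6) = mex{0} = 1
g(7) = mex{0} = 1
So g(7) = 1.
Heap B is a plain Nim heap of size 3, so its Grundy value is 3.
By the Sprague-Grundy theorem, the Grundy value of a sum of independent games is the XOR of the component values.
Combined value = 1 XOR 3 = 2.

2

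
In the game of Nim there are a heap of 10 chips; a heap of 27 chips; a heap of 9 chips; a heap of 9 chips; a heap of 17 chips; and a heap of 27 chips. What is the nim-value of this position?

In binary:
  01010  (10)
  11011  (27)
  01001  (9)
  01001  (9)
  10001  (17)
  11011  (27)
  -----
  11011  (27)

27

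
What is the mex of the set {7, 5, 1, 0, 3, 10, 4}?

The values 0, 1 are all present; 2 is the first non-negative integer missing from the set.

2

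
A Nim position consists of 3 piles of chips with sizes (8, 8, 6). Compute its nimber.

6

Bitwise XOR of the heap sizes:
  1000  (8)
  1000  (8)
  0110  (6)
  ----
  0110  (6)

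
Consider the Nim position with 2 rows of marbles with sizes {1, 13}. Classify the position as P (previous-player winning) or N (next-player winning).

N-position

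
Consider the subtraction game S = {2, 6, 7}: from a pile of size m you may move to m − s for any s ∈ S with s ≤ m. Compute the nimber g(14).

0

Compute g(0), g(1), … for moves {2, 6, 7}:
g(0) = mex{} = 0
g(1) = mex{} = 0
g(2) = mex{0} = 1
g(3) = mex{0} = 1
g(4) = mex{1} = 0
g(5) = mex{1} = 0
g(6) = mex{0} = 1
g(7) = mex{0} = 1
g(8) = mex{0,1} = 2
g(9) = mex{1} = 0
g(10) = mex{0,1,2} = 3
g(11) = mex{0} = 1
g(12) = mex{0,1,3} = 2
g(13) = mex{1} = 0
g(14) = mex{1,2} = 0
So g(14) = 0.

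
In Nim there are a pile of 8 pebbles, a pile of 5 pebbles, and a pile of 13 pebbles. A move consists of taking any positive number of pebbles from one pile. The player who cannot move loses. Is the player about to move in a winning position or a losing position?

In binary:
  1000  (8)
  0101  (5)
  1101  (13)
  ----
  0000  (0)
The nim-sum is 0, so this is a P-position: the player to move is in a losing position under optimal play.

Losing position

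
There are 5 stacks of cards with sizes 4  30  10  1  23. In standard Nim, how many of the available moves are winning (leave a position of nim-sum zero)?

3

Bitwise XOR of the heap sizes:
  00100  (4)
  11110  (30)
  01010  (10)
  00001  (1)
  10111  (23)
  -----
  00110  (6)
The overall nim-sum is X = 6. A stack of size p has a winning move iff p XOR X < p (reduce it to p XOR X).
  4: 4 XOR 6 = 2 < 4 — winning move (to 2).
  30: 30 XOR 6 = 24 < 30 — winning move (to 24).
  10: 10 XOR 6 = 12 ≥ 10 — no move.
  1: 1 XOR 6 = 7 ≥ 1 — no move.
  23: 23 XOR 6 = 17 < 23 — winning move (to 17).
That gives 3 winning moves.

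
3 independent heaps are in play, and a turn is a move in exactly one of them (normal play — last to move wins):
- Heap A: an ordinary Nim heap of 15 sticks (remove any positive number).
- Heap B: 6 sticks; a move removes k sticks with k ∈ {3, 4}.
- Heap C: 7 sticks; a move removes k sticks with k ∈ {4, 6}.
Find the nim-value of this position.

12

Heap A is a plain Nim heap of size 15, so its Grundy value is 15.
For heap B, compute g(0), g(1), … with moves {3, 4}:
k:     0  1  2  3  4  5  6
g(k):  0  0  0  1  1  1  2
So g(6) = 2.
For heap C, compute g(0), g(1), … with moves {4, 6}:
k:     0  1  2  3  4  5  6  7
g(k):  0  0  0  0  1  1  1  1
So g(7) = 1.
By the Sprague-Grundy theorem, the Grundy value of a sum of independent games is the XOR of the component values.
Combined value = 15 ⊕ 2 ⊕ 1 = 12.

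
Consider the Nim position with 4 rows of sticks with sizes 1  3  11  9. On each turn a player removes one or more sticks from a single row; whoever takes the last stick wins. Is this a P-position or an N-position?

P-position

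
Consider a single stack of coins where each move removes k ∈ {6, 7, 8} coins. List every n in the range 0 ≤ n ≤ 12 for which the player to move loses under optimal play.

0, 1, 2, 3, 4, 5

Build the Grundy sequence with g(k) = mex{g(k−s) : s ∈ {6, 7, 8}, s ≤ k}:
k:     0  1  2  3  4  5  6  7  8  9 10 11 12
g(k):  0  0  0  0  0  0  1  1  1  1  1  1  2
The P-positions (g = 0) in 0..12 are 0, 1, 2, 3, 4, 5.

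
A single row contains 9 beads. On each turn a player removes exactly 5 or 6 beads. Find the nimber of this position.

Build the Grundy sequence with g(k) = mex{g(k−s) : s ∈ {5, 6}, s ≤ k}:
k:     0  1  2  3  4  5  6  7  8  9
g(k):  0  0  0  0  0  1  1  1  1  1
So g(9) = 1.

1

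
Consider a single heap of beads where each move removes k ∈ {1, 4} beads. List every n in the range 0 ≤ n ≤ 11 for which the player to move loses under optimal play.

Grundy values for subtraction set {1, 4}:
k:     0  1  2  3  4  5  6  7  8  9 10 11
g(k):  0  1  0  1  2  0  1  0  1  2  0  1
The P-positions (g = 0) in 0..11 are 0, 2, 5, 7, 10.

0, 2, 5, 7, 10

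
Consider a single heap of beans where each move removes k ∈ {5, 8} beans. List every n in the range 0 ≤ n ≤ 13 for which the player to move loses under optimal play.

Build the Grundy sequence with g(k) = mex{g(k−s) : s ∈ {5, 8}, s ≤ k}:
k:     0  1  2  3  4  5  6  7  8  9 10 11 12 13
g(k):  0  0  0  0  0  1  1  1  1  1  2  2  2  0
The P-positions (g = 0) in 0..13 are 0, 1, 2, 3, 4, 13.

0, 1, 2, 3, 4, 13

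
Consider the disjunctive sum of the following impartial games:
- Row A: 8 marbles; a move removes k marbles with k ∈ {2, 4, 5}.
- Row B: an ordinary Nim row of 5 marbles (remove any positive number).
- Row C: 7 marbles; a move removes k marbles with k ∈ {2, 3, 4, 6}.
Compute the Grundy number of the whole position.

6

Build the Grundy sequence for row A with g(k) = mex{g(k−s) : s ∈ {2, 4, 5}, s ≤ k}:
g(0) = mex{} = 0
g(1) = mex{} = 0
g(2) = mex{0} = 1
g(3) = mex{0} = 1
g(4) = mex{0,1} = 2
g(5) = mex{0,1} = 2
g(6) = mex{0,1,2} = 3
g(7) = mex{1,2} = 0
g(8) = mex{1,2,3} = 0
So g(8) = 0.
Row B is a plain Nim row of size 5, so its Grundy value is 5.
Build the Grundy sequence for row C with g(k) = mex{g(k−s) : s ∈ {2, 3, 4, 6}, s ≤ k}:
k:     0  1  2  3  4  5  6  7
g(k):  0  0  1  1  2  2  3  3
So g(7) = 3.
By the Sprague-Grundy theorem, the Grundy value of a sum of independent games is the XOR of the component values.
Combined value = 0 XOR 5 XOR 3 = 6.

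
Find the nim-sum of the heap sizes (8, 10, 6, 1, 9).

12

Nim-sum: 8 ^ 10 ^ 6 ^ 1 ^ 9 = 12.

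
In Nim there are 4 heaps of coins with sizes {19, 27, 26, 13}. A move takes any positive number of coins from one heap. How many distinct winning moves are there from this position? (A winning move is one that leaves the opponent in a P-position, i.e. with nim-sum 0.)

3

Bitwise XOR of the heap sizes:
  10011  (19)
  11011  (27)
  11010  (26)
  01101  (13)
  -----
  11111  (31)
The overall nim-sum is X = 31. A heap of size p has a winning move iff p XOR X < p (reduce it to p XOR X).
  19: 19 XOR 31 = 12 < 19 — winning move (to 12).
  27: 27 XOR 31 = 4 < 27 — winning move (to 4).
  26: 26 XOR 31 = 5 < 26 — winning move (to 5).
  13: 13 XOR 31 = 18 ≥ 13 — no move.
That gives 3 winning moves.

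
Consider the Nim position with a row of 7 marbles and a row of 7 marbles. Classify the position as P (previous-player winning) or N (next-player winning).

P-position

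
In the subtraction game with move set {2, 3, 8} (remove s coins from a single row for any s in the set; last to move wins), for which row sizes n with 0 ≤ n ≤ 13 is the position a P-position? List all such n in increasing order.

0, 1, 5, 6, 10, 11

Compute g(0), g(1), … for moves {2, 3, 8}:
g(0) = mex{} = 0
g(1) = mex{} = 0
g(2) = mex{0} = 1
g(3) = mex{0} = 1
g(4) = mex{0,1} = 2
g(5) = mex{1} = 0
g(6) = mex{1,2} = 0
g(7) = mex{0,2} = 1
g(8) = mex{0} = 1
g(9) = mex{0,1} = 2
g(10) = mex{1} = 0
g(11) = mex{1,2} = 0
g(12) = mex{0,2} = 1
g(13) = mex{0} = 1
The P-positions (g = 0) in 0..13 are 0, 1, 5, 6, 10, 11.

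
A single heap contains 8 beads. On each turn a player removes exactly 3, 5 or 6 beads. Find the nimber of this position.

Compute g(0), g(1), … for moves {3, 5, 6}:
g(0) = mex{} = 0
g(1) = mex{} = 0
g(2) = mex{} = 0
g(3) = mex{0} = 1
g(4) = mex{0} = 1
g(5) = mex{0} = 1
g(6) = mex{0,1} = 2
g(7) = mex{0,1} = 2
g(8) = mex{0,1} = 2
So g(8) = 2.

2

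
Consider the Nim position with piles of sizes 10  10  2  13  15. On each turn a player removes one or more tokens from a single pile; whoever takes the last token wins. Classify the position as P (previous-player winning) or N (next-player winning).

Compute the nim-sum pairwise:
10 ⊕ 10 = 0
0 ⊕ 2 = 2
2 ⊕ 13 = 15
15 ⊕ 15 = 0
The nim-sum is 0, so this is a P-position: the player to move is in a losing position under optimal play.

P-position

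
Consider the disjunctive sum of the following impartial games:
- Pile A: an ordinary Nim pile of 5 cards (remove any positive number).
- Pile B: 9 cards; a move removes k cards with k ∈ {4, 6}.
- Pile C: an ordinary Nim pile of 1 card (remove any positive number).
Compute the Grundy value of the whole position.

Pile A is a plain Nim pile of size 5, so its Grundy value is 5.
Build the Grundy sequence for pile B with g(k) = mex{g(k−s) : s ∈ {4, 6}, s ≤ k}:
g(0) = mex{} = 0
g(1) = mex{} = 0
g(2) = mex{} = 0
g(3) = mex{} = 0
g(4) = mex{0} = 1
g(5) = mex{0} = 1
g(6) = mex{0} = 1
g(7) = mex{0} = 1
g(8) = mex{0,1} = 2
g(9) = mex{0,1} = 2
So g(9) = 2.
Pile C is a plain Nim pile of size 1, so its Grundy value is 1.
By the Sprague-Grundy theorem, the Grundy value of a sum of independent games is the XOR of the component values.
Combined value = 5 XOR 2 XOR 1 = 6.

6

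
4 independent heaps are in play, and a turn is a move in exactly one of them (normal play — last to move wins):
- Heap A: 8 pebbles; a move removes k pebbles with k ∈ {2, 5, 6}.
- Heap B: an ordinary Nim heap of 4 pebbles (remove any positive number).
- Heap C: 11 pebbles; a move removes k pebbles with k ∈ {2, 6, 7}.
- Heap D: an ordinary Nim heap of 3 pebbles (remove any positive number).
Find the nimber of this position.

6

Build the Grundy sequence for heap A with g(k) = mex{g(k−s) : s ∈ {2, 5, 6}, s ≤ k}:
k:     0  1  2  3  4  5  6  7  8
g(k):  0  0  1  1  0  2  1  3  0
So g(8) = 0.
Heap B is a plain Nim heap of size 4, so its Grundy value is 4.
For heap C, compute g(0), g(1), … with moves {2, 6, 7}:
g(0) = mex{} = 0
g(1) = mex{} = 0
g(2) = mex{0} = 1
g(3) = mex{0} = 1
g(4) = mex{1} = 0
g(5) = mex{1} = 0
g(6) = mex{0} = 1
g(7) = mex{0} = 1
g(8) = mex{0,1} = 2
g(9) = mex{1} = 0
g(10) = mex{0,1,2} = 3
g(11) = mex{0} = 1
So g(11) = 1.
Heap D is a plain Nim heap of size 3, so its Grundy value is 3.
By the Sprague-Grundy theorem, the Grundy value of a sum of independent games is the XOR of the component values.
Combined value = 0 XOR 4 XOR 1 XOR 3 = 6.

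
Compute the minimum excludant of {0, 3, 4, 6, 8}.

0 is in the set but 1 is not, so the mex is 1.

1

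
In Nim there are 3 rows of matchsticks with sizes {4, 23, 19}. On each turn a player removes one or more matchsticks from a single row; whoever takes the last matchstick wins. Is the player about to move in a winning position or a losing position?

Losing position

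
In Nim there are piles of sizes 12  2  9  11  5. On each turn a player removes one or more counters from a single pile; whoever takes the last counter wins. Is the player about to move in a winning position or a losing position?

Nim-sum: 12 XOR 2 XOR 9 XOR 11 XOR 5 = 9.
The nim-sum is 9 ≠ 0, so this is an N-position: the player to move can win.

Winning position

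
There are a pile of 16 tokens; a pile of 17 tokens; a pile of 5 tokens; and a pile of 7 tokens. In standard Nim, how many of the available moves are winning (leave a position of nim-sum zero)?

1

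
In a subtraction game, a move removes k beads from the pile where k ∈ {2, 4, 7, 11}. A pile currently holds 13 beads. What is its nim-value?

2

Build the Grundy sequence with g(k) = mex{g(k−s) : s ∈ {2, 4, 7, 11}, s ≤ k}:
k:     0  1  2  3  4  5  6  7  8  9 10 11 12 13
g(k):  0  0  1  1  2  2  0  3  1  0  2  1  3  2
So g(13) = 2.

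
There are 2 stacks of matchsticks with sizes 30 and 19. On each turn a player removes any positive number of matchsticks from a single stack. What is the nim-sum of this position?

Compute the nim-sum pairwise:
30 ^ 19 = 13

13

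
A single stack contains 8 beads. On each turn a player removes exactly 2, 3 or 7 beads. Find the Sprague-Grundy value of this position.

Build the Grundy sequence with g(k) = mex{g(k−s) : s ∈ {2, 3, 7}, s ≤ k}:
k:     0  1  2  3  4  5  6  7  8
g(k):  0  0  1  1  2  0  0  1  1
So g(8) = 1.

1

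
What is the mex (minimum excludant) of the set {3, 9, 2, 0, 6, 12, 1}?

4

The values 0, 1, 2, 3 are all present; 4 is the first non-negative integer missing from the set.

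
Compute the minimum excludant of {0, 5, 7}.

0 is in the set but 1 is not, so the mex is 1.

1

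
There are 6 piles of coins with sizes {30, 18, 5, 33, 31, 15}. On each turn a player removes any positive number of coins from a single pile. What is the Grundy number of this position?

Compute the nim-sum pairwise:
30 XOR 18 = 12
12 XOR 5 = 9
9 XOR 33 = 40
40 XOR 31 = 55
55 XOR 15 = 56

56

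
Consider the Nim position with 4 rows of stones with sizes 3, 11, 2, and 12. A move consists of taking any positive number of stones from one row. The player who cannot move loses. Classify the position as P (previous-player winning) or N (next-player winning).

Write each in binary and XOR column by column:
  0011  (3)
  1011  (11)
  0010  (2)
  1100  (12)
  ----
  0110  (6)
The nim-sum is 6 ≠ 0, so this is an N-position: the player to move can win.

N-position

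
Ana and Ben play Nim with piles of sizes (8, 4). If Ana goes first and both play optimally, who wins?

Compute the nim-sum pairwise:
8 ^ 4 = 12
The nim-sum is 12 ≠ 0, so this is an N-position: the player to move can win; Ana has a winning move.

Ana wins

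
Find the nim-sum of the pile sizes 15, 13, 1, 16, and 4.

Compute the nim-sum pairwise:
15 ^ 13 = 2
2 ^ 1 = 3
3 ^ 16 = 19
19 ^ 4 = 23

23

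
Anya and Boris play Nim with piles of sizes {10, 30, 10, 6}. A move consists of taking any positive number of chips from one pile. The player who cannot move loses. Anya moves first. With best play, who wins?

Nim-sum: 10 ^ 30 ^ 10 ^ 6 = 24.
The nim-sum is 24 ≠ 0, so this is an N-position: the player to move can win; Anya has a winning move.

Anya wins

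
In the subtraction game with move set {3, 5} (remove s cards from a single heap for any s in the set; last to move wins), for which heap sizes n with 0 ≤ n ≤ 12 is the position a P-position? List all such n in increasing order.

0, 1, 2, 8, 9, 10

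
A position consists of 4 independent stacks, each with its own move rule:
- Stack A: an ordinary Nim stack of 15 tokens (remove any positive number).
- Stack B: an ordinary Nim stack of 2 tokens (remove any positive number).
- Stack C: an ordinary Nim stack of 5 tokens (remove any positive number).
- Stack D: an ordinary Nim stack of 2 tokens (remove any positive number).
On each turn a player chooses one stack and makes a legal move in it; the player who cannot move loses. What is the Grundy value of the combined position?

10

Stack A is a plain Nim stack of size 15, so its Grundy value is 15.
Stack B is a plain Nim stack of size 2, so its Grundy value is 2.
Stack C is a plain Nim stack of size 5, so its Grundy value is 5.
Stack D is a plain Nim stack of size 2, so its Grundy value is 2.
The value of a disjunctive sum is the nim-sum of the parts.
Combined value = 15 ⊕ 2 ⊕ 5 ⊕ 2 = 10.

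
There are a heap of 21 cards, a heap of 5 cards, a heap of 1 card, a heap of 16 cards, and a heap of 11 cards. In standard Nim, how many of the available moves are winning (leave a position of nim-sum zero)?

1

Nim-sum: 21 ^ 5 ^ 1 ^ 16 ^ 11 = 10.
The overall nim-sum is X = 10. A heap of size p has a winning move iff p XOR X < p (reduce it to p XOR X).
  21: 21 XOR 10 = 31 ≥ 21 — no move.
  5: 5 XOR 10 = 15 ≥ 5 — no move.
  1: 1 XOR 10 = 11 ≥ 1 — no move.
  16: 16 XOR 10 = 26 ≥ 16 — no move.
  11: 11 XOR 10 = 1 < 11 — winning move (to 1).
That gives 1 winning move.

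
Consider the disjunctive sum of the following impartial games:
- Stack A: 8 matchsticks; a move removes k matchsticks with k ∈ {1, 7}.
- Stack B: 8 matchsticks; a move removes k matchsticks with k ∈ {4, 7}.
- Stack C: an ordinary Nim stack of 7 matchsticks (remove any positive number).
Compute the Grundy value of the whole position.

Grundy values for stack A (subtraction set {1, 7}):
g(0) = mex{} = 0
g(1) = mex{0} = 1
g(2) = mex{1} = 0
g(3) = mex{0} = 1
g(4) = mex{1} = 0
g(5) = mex{0} = 1
g(6) = mex{1} = 0
g(7) = mex{0} = 1
g(8) = mex{1} = 0
So g(8) = 0.
Build the Grundy sequence for stack B with g(k) = mex{g(k−s) : s ∈ {4, 7}, s ≤ k}:
g(0) = mex{} = 0
g(1) = mex{} = 0
g(2) = mex{} = 0
g(3) = mex{} = 0
g(4) = mex{0} = 1
g(5) = mex{0} = 1
g(6) = mex{0} = 1
g(7) = mex{0} = 1
g(8) = mex{0,1} = 2
So g(8) = 2.
Stack C is a plain Nim stack of size 7, so its Grundy value is 7.
The value of a disjunctive sum is the nim-sum of the parts.
Combined value = 0 ⊕ 2 ⊕ 7 = 5.

5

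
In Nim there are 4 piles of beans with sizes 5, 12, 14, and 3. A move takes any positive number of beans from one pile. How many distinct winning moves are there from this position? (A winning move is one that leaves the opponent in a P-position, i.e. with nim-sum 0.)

Nim-sum: 5 ⊕ 12 ⊕ 14 ⊕ 3 = 4.
The overall nim-sum is X = 4. A pile of size p has a winning move iff p XOR X < p (reduce it to p XOR X).
  5: 5 XOR 4 = 1 < 5 — winning move (to 1).
  12: 12 XOR 4 = 8 < 12 — winning move (to 8).
  14: 14 XOR 4 = 10 < 14 — winning move (to 10).
  3: 3 XOR 4 = 7 ≥ 3 — no move.
That gives 3 winning moves.

3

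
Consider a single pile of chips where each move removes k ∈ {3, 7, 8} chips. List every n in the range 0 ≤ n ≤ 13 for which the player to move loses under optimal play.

Grundy values for subtraction set {3, 7, 8}:
k:     0  1  2  3  4  5  6  7  8  9 10 11 12 13
g(k):  0  0  0  1  1  1  0  2  2  1  3  0  0  2
The P-positions (g = 0) in 0..13 are 0, 1, 2, 6, 11, 12.

0, 1, 2, 6, 11, 12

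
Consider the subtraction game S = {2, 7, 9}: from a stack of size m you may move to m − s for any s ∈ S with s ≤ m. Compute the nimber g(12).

2

Build the Grundy sequence with g(k) = mex{g(k−s) : s ∈ {2, 7, 9}, s ≤ k}:
g(0) = mex{} = 0
g(1) = mex{} = 0
g(2) = mex{0} = 1
g(3) = mex{0} = 1
g(4) = mex{1} = 0
g(5) = mex{1} = 0
g(6) = mex{0} = 1
g(7) = mex{0} = 1
g(8) = mex{0,1} = 2
g(9) = mex{0,1} = 2
g(10) = mex{0,1,2} = 3
g(11) = mex{0,1,2} = 3
g(12) = mex{0,1,3} = 2
So g(12) = 2.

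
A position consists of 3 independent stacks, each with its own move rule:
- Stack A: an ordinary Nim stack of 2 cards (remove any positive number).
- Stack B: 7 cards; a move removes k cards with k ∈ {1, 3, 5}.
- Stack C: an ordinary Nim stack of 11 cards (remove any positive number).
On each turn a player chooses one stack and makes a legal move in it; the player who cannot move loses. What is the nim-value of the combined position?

Stack A is a plain Nim stack of size 2, so its Grundy value is 2.
Grundy values for stack B (subtraction set {1, 3, 5}):
k:     0  1  2  3  4  5  6  7
g(k):  0  1  0  1  0  1  0  1
So g(7) = 1.
Stack C is a plain Nim stack of size 11, so its Grundy value is 11.
The value of a disjunctive sum is the nim-sum of the parts.
Combined value = 2 ⊕ 1 ⊕ 11 = 8.

8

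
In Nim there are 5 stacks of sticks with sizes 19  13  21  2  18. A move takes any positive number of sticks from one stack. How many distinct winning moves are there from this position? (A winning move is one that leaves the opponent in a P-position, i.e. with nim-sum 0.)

3

Nim-sum: 19 XOR 13 XOR 21 XOR 2 XOR 18 = 27.
The overall nim-sum is X = 27. A stack of size p has a winning move iff p XOR X < p (reduce it to p XOR X).
  19: 19 XOR 27 = 8 < 19 — winning move (to 8).
  13: 13 XOR 27 = 22 ≥ 13 — no move.
  21: 21 XOR 27 = 14 < 21 — winning move (to 14).
  2: 2 XOR 27 = 25 ≥ 2 — no move.
  18: 18 XOR 27 = 9 < 18 — winning move (to 9).
That gives 3 winning moves.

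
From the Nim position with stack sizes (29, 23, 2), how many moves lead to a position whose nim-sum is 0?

1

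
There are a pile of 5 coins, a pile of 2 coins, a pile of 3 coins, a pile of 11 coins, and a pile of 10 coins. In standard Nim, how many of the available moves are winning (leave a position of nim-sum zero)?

Nim-sum: 5 XOR 2 XOR 3 XOR 11 XOR 10 = 5.
The overall nim-sum is X = 5. A pile of size p has a winning move iff p XOR X < p (reduce it to p XOR X).
  5: 5 XOR 5 = 0 < 5 — winning move (to 0).
  2: 2 XOR 5 = 7 ≥ 2 — no move.
  3: 3 XOR 5 = 6 ≥ 3 — no move.
  11: 11 XOR 5 = 14 ≥ 11 — no move.
  10: 10 XOR 5 = 15 ≥ 10 — no move.
That gives 1 winning move.

1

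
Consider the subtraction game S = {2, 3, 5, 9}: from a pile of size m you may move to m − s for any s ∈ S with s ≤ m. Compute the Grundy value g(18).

2

Compute g(0), g(1), … for moves {2, 3, 5, 9}:
k:     0  1  2  3  4  5  6  7  8  9 10 11 12 13 14 15 16 17 18
g(k):  0  0  1  1  2  2  3  0  0  1  1  2  2  3  0  0  1  1  2
So g(18) = 2.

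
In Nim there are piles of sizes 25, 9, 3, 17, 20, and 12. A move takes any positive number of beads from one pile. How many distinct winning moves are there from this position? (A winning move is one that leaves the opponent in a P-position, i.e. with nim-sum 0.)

Nim-sum: 25 ^ 9 ^ 3 ^ 17 ^ 20 ^ 12 = 26.
The overall nim-sum is X = 26. A pile of size p has a winning move iff p XOR X < p (reduce it to p XOR X).
  25: 25 XOR 26 = 3 < 25 — winning move (to 3).
  9: 9 XOR 26 = 19 ≥ 9 — no move.
  3: 3 XOR 26 = 25 ≥ 3 — no move.
  17: 17 XOR 26 = 11 < 17 — winning move (to 11).
  20: 20 XOR 26 = 14 < 20 — winning move (to 14).
  12: 12 XOR 26 = 22 ≥ 12 — no move.
That gives 3 winning moves.

3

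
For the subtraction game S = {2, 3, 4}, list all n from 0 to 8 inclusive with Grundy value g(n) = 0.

0, 1, 6, 7

Build the Grundy sequence with g(k) = mex{g(k−s) : s ∈ {2, 3, 4}, s ≤ k}:
g(0) = mex{} = 0
g(1) = mex{} = 0
g(2) = mex{0} = 1
g(3) = mex{0} = 1
g(4) = mex{0,1} = 2
g(5) = mex{0,1} = 2
g(6) = mex{1,2} = 0
g(7) = mex{1,2} = 0
g(8) = mex{0,2} = 1
The P-positions (g = 0) in 0..8 are 0, 1, 6, 7.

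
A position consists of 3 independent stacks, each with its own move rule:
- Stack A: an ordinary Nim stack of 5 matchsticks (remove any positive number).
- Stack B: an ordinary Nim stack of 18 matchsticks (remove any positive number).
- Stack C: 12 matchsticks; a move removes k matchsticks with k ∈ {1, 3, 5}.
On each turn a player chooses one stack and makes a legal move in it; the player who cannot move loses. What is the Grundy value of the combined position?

Stack A is a plain Nim stack of size 5, so its Grundy value is 5.
Stack B is a plain Nim stack of size 18, so its Grundy value is 18.
Grundy values for stack C (subtraction set {1, 3, 5}):
k:     0  1  2  3  4  5  6  7  8  9 10 11 12
g(k):  0  1  0  1  0  1  0  1  0  1  0  1  0
So g(12) = 0.
The value of a disjunctive sum is the nim-sum of the parts.
Combined value = 5 ⊕ 18 ⊕ 0 = 23.

23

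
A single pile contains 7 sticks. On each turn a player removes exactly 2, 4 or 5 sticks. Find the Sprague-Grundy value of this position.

Compute g(0), g(1), … for moves {2, 4, 5}:
g(0) = mex{} = 0
g(1) = mex{} = 0
g(2) = mex{0} = 1
g(3) = mex{0} = 1
g(4) = mex{0,1} = 2
g(5) = mex{0,1} = 2
g(6) = mex{0,1,2} = 3
g(7) = mex{1,2} = 0
So g(7) = 0.

0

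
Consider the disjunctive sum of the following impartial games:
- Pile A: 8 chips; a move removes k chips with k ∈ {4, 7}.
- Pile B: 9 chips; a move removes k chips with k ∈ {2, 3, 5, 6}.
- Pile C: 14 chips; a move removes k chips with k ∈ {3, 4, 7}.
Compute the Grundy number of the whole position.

3

For pile A, compute g(0), g(1), … with moves {4, 7}:
g(0) = mex{} = 0
g(1) = mex{} = 0
g(2) = mex{} = 0
g(3) = mex{} = 0
g(4) = mex{0} = 1
g(5) = mex{0} = 1
g(6) = mex{0} = 1
g(7) = mex{0} = 1
g(8) = mex{0,1} = 2
So g(8) = 2.
Grundy values for pile B (subtraction set {2, 3, 5, 6}):
k:     0  1  2  3  4  5  6  7  8  9
g(k):  0  0  1  1  2  2  3  3  0  0
So g(9) = 0.
Build the Grundy sequence for pile C with g(k) = mex{g(k−s) : s ∈ {3, 4, 7}, s ≤ k}:
g(0) = mex{} = 0
g(1) = mex{} = 0
g(2) = mex{} = 0
g(3) = mex{0} = 1
g(4) = mex{0} = 1
g(5) = mex{0} = 1
g(6) = mex{0,1} = 2
g(7) = mex{0,1} = 2
g(8) = mex{0,1} = 2
g(9) = mex{0,1,2} = 3
g(10) = mex{1,2} = 0
g(11) = mex{1,2} = 0
g(12) = mex{1,2,3} = 0
g(13) = mex{0,2,3} = 1
g(14) = mex{0,2} = 1
So g(14) = 1.
The value of a disjunctive sum is the nim-sum of the parts.
Combined value = 2 XOR 0 XOR 1 = 3.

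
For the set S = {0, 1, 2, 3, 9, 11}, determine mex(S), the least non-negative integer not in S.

The values 0, 1, 2, 3 are all present; 4 is the first non-negative integer missing from the set.

4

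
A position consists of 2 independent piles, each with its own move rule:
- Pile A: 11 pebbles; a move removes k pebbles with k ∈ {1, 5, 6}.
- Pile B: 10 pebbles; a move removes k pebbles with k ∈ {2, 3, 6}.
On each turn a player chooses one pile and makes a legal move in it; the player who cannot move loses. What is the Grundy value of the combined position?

0

For pile A, compute g(0), g(1), … with moves {1, 5, 6}:
k:     0  1  2  3  4  5  6  7  8  9 10 11
g(k):  0  1  0  1  0  1  2  3  2  3  2  0
So g(11) = 0.
For pile B, compute g(0), g(1), … with moves {2, 3, 6}:
g(0) = mex{} = 0
g(1) = mex{} = 0
g(2) = mex{0} = 1
g(3) = mex{0} = 1
g(4) = mex{0,1} = 2
g(5) = mex{1} = 0
g(6) = mex{0,1,2} = 3
g(7) = mex{0,2} = 1
g(8) = mex{0,1,3} = 2
g(9) = mex{1,3} = 0
g(10) = mex{1,2} = 0
So g(10) = 0.
The value of a disjunctive sum is the nim-sum of the parts.
Combined value = 0 ⊕ 0 = 0.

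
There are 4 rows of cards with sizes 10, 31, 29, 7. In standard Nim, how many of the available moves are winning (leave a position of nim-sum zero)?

3

Compute the nim-sum pairwise:
10 ⊕ 31 = 21
21 ⊕ 29 = 8
8 ⊕ 7 = 15
The overall nim-sum is X = 15. A row of size p has a winning move iff p XOR X < p (reduce it to p XOR X).
  10: 10 XOR 15 = 5 < 10 — winning move (to 5).
  31: 31 XOR 15 = 16 < 31 — winning move (to 16).
  29: 29 XOR 15 = 18 < 29 — winning move (to 18).
  7: 7 XOR 15 = 8 ≥ 7 — no move.
That gives 3 winning moves.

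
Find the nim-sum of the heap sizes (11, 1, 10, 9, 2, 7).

Compute the nim-sum pairwise:
11 ^ 1 = 10
10 ^ 10 = 0
0 ^ 9 = 9
9 ^ 2 = 11
11 ^ 7 = 12

12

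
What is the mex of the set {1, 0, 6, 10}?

2

The values 0, 1 are all present; 2 is the first non-negative integer missing from the set.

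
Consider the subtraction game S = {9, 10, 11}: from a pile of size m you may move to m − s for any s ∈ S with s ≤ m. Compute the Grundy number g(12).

Build the Grundy sequence with g(k) = mex{g(k−s) : s ∈ {9, 10, 11}, s ≤ k}:
g(0) = mex{} = 0
g(1) = mex{} = 0
g(2) = mex{} = 0
g(3) = mex{} = 0
g(4) = mex{} = 0
g(5) = mex{} = 0
g(6) = mex{} = 0
g(7) = mex{} = 0
g(8) = mex{} = 0
g(9) = mex{0} = 1
g(10) = mex{0} = 1
g(11) = mex{0} = 1
g(12) = mex{0} = 1
So g(12) = 1.

1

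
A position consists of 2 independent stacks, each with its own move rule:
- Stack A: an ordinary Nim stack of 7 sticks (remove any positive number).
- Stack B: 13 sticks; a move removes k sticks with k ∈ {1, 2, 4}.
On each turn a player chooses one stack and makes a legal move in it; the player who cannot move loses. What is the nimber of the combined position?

6

Stack A is a plain Nim stack of size 7, so its Grundy value is 7.
For stack B, compute g(0), g(1), … with moves {1, 2, 4}:
k:     0  1  2  3  4  5  6  7  8  9 10 11 12 13
g(k):  0  1  2  0  1  2  0  1  2  0  1  2  0  1
So g(13) = 1.
The value of a disjunctive sum is the nim-sum of the parts.
Combined value = 7 ⊕ 1 = 6.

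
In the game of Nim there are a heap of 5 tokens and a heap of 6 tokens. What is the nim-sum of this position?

Nim-sum: 5 XOR 6 = 3.

3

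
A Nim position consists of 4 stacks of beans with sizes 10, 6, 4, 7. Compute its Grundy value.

15

Bitwise XOR of the heap sizes:
  1010  (10)
  0110  (6)
  0100  (4)
  0111  (7)
  ----
  1111  (15)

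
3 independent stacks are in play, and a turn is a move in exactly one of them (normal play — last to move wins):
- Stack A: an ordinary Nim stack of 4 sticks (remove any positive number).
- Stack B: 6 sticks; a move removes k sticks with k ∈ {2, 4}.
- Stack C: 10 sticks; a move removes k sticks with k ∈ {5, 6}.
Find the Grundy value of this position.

Stack A is a plain Nim stack of size 4, so its Grundy value is 4.
For stack B, compute g(0), g(1), … with moves {2, 4}:
g(0) = mex{} = 0
g(1) = mex{} = 0
g(2) = mex{0} = 1
g(3) = mex{0} = 1
g(4) = mex{0,1} = 2
g(5) = mex{0,1} = 2
g(6) = mex{1,2} = 0
So g(6) = 0.
For stack C, compute g(0), g(1), … with moves {5, 6}:
k:     0  1  2  3  4  5  6  7  8  9 10
g(k):  0  0  0  0  0  1  1  1  1  1  2
So g(10) = 2.
By the Sprague-Grundy theorem, the Grundy value of a sum of independent games is the XOR of the component values.
Combined value = 4 XOR 0 XOR 2 = 6.

6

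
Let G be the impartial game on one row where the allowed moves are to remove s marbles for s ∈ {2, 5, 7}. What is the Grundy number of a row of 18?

2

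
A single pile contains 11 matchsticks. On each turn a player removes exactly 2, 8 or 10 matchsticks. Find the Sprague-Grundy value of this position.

3

Compute g(0), g(1), … for moves {2, 8, 10}:
k:     0  1  2  3  4  5  6  7  8  9 10 11
g(k):  0  0  1  1  0  0  1  1  2  2  3  3
So g(11) = 3.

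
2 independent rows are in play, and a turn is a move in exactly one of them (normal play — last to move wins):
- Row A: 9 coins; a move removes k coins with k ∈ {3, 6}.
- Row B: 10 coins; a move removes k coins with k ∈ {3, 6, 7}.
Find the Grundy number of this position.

0

For row A, compute g(0), g(1), … with moves {3, 6}:
k:     0  1  2  3  4  5  6  7  8  9
g(k):  0  0  0  1  1  1  2  2  2  0
So g(9) = 0.
Build the Grundy sequence for row B with g(k) = mex{g(k−s) : s ∈ {3, 6, 7}, s ≤ k}:
k:     0  1  2  3  4  5  6  7  8  9 10
g(k):  0  0  0  1  1  1  2  2  2  3  0
So g(10) = 0.
The value of a disjunctive sum is the nim-sum of the parts.
Combined value = 0 ⊕ 0 = 0.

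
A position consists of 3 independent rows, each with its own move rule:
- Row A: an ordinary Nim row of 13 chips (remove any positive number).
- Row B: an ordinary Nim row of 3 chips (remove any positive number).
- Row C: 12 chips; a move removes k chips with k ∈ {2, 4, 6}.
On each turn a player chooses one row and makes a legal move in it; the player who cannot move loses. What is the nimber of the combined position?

Row A is a plain Nim row of size 13, so its Grundy value is 13.
Row B is a plain Nim row of size 3, so its Grundy value is 3.
Grundy values for row C (subtraction set {2, 4, 6}):
k:     0  1  2  3  4  5  6  7  8  9 10 11 12
g(k):  0  0  1  1  2  2  3  3  0  0  1  1  2
So g(12) = 2.
By the Sprague-Grundy theorem, the Grundy value of a sum of independent games is the XOR of the component values.
Combined value = 13 ⊕ 3 ⊕ 2 = 12.

12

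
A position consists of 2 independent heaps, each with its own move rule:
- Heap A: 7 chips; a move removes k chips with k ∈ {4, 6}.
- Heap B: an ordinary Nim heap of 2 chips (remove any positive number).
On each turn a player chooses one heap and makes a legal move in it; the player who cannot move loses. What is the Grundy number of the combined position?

3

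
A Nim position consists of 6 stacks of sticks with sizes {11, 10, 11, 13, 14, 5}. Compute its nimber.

Nim-sum: 11 ^ 10 ^ 11 ^ 13 ^ 14 ^ 5 = 12.

12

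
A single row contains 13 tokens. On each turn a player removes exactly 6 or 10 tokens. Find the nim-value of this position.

Build the Grundy sequence with g(k) = mex{g(k−s) : s ∈ {6, 10}, s ≤ k}:
k:     0  1  2  3  4  5  6  7  8  9 10 11 12 13
g(k):  0  0  0  0  0  0  1  1  1  1  1  1  2  2
So g(13) = 2.

2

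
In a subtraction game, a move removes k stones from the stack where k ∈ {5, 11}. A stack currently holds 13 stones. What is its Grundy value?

Build the Grundy sequence with g(k) = mex{g(k−s) : s ∈ {5, 11}, s ≤ k}:
k:     0  1  2  3  4  5  6  7  8  9 10 11 12 13
g(k):  0  0  0  0  0  1  1  1  1  1  0  2  2  2
So g(13) = 2.

2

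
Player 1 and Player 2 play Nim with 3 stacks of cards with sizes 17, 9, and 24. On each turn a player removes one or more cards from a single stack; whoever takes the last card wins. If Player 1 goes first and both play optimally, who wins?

Compute the nim-sum pairwise:
17 ⊕ 9 = 24
24 ⊕ 24 = 0
The nim-sum is 0, so this is a P-position: the player to move is in a losing position under optimal play; Player 1 is about to move from it and so loses — Player 2 wins.

Player 2 wins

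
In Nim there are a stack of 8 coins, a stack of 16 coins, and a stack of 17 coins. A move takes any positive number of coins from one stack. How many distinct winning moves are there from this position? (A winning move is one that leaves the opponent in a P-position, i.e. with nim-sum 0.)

1

In binary:
  01000  (8)
  10000  (16)
  10001  (17)
  -----
  01001  (9)
The overall nim-sum is X = 9. A stack of size p has a winning move iff p XOR X < p (reduce it to p XOR X).
  8: 8 XOR 9 = 1 < 8 — winning move (to 1).
  16: 16 XOR 9 = 25 ≥ 16 — no move.
  17: 17 XOR 9 = 24 ≥ 17 — no move.
That gives 1 winning move.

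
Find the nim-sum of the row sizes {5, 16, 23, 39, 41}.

12

Compute the nim-sum pairwise:
5 XOR 16 = 21
21 XOR 23 = 2
2 XOR 39 = 37
37 XOR 41 = 12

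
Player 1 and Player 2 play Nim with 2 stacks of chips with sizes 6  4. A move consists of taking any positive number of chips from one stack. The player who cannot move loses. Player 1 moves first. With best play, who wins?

Player 1 wins

Nim-sum: 6 ^ 4 = 2.
The nim-sum is 2 ≠ 0, so this is an N-position: the player to move can win; Player 1 has a winning move.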